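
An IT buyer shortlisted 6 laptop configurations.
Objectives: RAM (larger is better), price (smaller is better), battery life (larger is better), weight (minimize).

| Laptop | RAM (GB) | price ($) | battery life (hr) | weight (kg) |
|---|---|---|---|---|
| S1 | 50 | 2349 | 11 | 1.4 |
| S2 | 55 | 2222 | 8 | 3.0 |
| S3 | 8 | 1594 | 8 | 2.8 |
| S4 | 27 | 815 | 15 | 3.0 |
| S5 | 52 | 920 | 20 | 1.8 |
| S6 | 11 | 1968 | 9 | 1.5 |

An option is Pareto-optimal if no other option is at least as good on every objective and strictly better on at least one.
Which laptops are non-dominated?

S1, S2, S4, S5, S6

S1: not dominated (best weight).
S2: not dominated (best RAM).
S3: dominated by S5 (RAM 52≥8, price 920≤1594, battery life 20≥8, weight 1.8≤2.8).
S4: not dominated (best price).
S5: not dominated (best battery life).
S6: not dominated.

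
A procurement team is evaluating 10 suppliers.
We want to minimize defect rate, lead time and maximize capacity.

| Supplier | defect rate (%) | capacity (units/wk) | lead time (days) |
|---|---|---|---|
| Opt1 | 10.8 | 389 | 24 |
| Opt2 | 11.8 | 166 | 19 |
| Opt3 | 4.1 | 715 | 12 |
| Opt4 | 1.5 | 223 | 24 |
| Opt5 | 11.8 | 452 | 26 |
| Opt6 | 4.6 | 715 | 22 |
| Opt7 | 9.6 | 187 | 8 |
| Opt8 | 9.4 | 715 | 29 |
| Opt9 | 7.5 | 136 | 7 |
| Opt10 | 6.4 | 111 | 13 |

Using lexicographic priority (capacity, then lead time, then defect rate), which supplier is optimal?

First maximize capacity: best is 715, kept {Opt3, Opt6, Opt8}.
Then minimize lead time: best is 12, kept {Opt3}.

Opt3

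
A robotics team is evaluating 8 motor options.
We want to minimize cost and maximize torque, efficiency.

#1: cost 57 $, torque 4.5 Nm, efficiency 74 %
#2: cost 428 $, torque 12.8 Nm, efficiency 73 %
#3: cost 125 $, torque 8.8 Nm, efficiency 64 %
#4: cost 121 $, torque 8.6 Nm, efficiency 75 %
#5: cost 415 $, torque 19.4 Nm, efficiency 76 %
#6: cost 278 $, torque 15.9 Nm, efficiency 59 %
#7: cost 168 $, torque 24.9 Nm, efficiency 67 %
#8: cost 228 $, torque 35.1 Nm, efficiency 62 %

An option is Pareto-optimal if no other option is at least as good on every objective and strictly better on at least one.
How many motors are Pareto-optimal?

#1: not dominated (best cost).
#2: dominated by #5 (cost 415≤428, torque 19.4≥12.8, efficiency 76≥73).
#3: not dominated.
#4: not dominated.
#5: not dominated (best efficiency).
#6: dominated by #7 (cost 168≤278, torque 24.9≥15.9, efficiency 67≥59).
#7: not dominated.
#8: not dominated (best torque).
Pareto-optimal: #1, #3, #4, #5, #7, #8 → 6.

6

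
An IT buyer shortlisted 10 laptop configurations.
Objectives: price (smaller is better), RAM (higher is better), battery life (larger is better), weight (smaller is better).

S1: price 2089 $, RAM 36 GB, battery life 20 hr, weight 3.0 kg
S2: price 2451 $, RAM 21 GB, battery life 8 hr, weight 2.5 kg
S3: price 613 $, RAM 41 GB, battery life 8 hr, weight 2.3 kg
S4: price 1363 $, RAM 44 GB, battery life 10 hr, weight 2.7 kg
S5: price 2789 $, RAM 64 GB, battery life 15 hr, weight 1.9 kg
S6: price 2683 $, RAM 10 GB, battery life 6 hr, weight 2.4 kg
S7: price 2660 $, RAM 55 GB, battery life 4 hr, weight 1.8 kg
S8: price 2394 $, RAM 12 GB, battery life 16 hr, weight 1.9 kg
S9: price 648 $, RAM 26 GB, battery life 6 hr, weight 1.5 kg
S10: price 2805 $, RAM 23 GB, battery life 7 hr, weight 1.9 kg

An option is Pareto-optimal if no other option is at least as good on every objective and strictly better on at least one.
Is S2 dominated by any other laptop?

S3 vs S2: price 613≤2451, RAM 41≥21, battery life 8≥8, weight 2.3≤2.5 — S3 is at least as good on every objective and strictly better on at least one, so S3 dominates S2.

Yes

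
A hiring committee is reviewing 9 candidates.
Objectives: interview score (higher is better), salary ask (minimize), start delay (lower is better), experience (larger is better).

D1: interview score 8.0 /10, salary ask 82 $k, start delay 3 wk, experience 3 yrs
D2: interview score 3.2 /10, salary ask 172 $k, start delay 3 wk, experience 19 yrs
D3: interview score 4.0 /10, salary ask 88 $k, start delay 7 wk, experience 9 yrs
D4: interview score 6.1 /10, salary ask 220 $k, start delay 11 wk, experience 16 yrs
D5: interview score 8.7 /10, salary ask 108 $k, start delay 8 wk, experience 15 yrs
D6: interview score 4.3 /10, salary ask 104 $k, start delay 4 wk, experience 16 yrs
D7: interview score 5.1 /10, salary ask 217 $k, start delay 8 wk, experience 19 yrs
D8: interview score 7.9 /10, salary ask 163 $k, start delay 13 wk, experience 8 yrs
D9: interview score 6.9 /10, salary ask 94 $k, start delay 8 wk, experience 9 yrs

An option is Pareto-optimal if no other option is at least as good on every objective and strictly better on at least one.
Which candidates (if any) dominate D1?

none

D2: worse on interview score (3.2 vs 8.0).
D3: worse on interview score (4.0 vs 8.0).
D4: worse on interview score (6.1 vs 8.0).
D5: worse on salary ask (108 vs 82).
D6: worse on interview score (4.3 vs 8.0).
D7: worse on interview score (5.1 vs 8.0).
D8: worse on interview score (7.9 vs 8.0).
D9: worse on interview score (6.9 vs 8.0).
No option dominates D1.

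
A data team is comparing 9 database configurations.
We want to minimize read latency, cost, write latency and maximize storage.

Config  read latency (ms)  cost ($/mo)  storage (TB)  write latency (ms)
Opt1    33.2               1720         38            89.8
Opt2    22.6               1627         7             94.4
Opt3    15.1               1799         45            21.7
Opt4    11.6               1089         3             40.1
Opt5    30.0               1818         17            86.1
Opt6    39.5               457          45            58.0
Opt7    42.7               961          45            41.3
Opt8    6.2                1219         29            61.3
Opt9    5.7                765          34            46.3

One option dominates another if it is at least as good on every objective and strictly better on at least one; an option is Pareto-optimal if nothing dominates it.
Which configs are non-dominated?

Opt1: not dominated.
Opt2: dominated by Opt8 (read latency 6.2≤22.6, cost 1219≤1627, storage 29≥7, write latency 61.3≤94.4).
Opt3: not dominated (best write latency).
Opt4: not dominated.
Opt5: dominated by Opt3 (read latency 15.1≤30.0, cost 1799≤1818, storage 45≥17, write latency 21.7≤86.1).
Opt6: not dominated (best cost).
Opt7: not dominated.
Opt8: dominated by Opt9 (read latency 5.7≤6.2, cost 765≤1219, storage 34≥29, write latency 46.3≤61.3).
Opt9: not dominated (best read latency).

Opt1, Opt3, Opt4, Opt6, Opt7, Opt9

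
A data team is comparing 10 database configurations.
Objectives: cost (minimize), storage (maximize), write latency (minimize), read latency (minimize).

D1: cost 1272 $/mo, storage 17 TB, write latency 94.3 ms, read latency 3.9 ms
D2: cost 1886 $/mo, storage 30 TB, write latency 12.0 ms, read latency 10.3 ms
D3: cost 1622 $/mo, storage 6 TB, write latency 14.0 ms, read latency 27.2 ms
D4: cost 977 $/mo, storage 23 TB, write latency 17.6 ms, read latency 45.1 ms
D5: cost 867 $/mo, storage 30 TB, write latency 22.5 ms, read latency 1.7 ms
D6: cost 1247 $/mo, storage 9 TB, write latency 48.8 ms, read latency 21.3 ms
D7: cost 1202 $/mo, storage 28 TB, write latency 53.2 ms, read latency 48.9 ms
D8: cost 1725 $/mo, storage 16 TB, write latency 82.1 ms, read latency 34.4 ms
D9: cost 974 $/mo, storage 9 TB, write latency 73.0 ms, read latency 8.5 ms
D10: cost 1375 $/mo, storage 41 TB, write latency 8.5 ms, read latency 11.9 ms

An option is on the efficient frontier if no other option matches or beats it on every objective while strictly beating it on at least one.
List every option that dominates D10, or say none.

D1: worse on storage (17 vs 41).
D2: worse on cost (1886 vs 1375).
D3: worse on cost (1622 vs 1375).
D4: worse on storage (23 vs 41).
D5: worse on storage (30 vs 41).
D6: worse on storage (9 vs 41).
D7: worse on storage (28 vs 41).
D8: worse on cost (1725 vs 1375).
D9: worse on storage (9 vs 41).
No option dominates D10.

none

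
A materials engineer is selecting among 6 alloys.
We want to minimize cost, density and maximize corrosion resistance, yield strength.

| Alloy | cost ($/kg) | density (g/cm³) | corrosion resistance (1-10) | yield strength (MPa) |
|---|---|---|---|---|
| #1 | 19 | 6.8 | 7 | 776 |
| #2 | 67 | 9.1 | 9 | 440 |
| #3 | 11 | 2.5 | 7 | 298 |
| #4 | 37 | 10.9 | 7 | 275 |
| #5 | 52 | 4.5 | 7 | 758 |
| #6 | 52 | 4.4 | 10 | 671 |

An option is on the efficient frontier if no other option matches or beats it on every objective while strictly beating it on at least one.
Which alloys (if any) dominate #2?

#6

#6: cost 52≤67, density 4.4≤9.1, corrosion resistance 10≥9, yield strength 671≥440 — dominates #2.
Others (#1, #3, #4, #5) are each worse than #2 on at least one objective.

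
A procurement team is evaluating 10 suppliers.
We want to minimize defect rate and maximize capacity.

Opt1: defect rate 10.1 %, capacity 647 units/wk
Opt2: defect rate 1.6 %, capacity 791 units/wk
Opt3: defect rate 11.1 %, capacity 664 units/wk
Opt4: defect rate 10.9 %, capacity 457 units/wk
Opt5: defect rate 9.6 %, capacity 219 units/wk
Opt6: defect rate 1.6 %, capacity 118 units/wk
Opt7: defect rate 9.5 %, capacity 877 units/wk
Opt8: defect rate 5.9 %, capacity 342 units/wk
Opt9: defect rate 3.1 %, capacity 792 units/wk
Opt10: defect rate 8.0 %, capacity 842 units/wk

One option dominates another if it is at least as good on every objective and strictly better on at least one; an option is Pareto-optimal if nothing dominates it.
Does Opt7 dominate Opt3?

Yes

Opt7 vs Opt3: defect rate 9.5≤11.1, capacity 877≥664 — Opt7 is at least as good on every objective with at least one strict improvement.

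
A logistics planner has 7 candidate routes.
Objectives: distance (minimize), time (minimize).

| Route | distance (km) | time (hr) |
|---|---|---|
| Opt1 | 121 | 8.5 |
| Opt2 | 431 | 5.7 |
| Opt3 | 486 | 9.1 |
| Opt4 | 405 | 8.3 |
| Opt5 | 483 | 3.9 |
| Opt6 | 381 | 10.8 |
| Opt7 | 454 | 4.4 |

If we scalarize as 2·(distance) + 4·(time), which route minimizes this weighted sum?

Opt1: 2·121 + 4·8.5 = 276.0
Opt2: 2·431 + 4·5.7 = 884.8
Opt3: 2·486 + 4·9.1 = 1008.4
Opt4: 2·405 + 4·8.3 = 843.2
Opt5: 2·483 + 4·3.9 = 981.6
Opt6: 2·381 + 4·10.8 = 805.2
Opt7: 2·454 + 4·4.4 = 925.6
Lowest: Opt1 at 276.0.

Opt1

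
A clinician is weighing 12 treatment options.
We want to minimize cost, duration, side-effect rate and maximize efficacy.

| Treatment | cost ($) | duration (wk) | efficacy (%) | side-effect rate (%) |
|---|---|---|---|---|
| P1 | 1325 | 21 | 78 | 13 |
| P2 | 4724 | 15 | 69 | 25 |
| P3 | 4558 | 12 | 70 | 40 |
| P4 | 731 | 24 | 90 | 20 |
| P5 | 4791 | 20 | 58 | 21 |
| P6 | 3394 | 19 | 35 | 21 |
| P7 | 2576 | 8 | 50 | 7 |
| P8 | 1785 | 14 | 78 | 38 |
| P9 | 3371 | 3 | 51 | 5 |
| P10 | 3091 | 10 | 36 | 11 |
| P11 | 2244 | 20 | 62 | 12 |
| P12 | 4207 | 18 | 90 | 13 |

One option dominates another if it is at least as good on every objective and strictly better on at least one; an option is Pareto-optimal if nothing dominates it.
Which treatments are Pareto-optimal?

P1: not dominated.
P2: not dominated.
P3: not dominated.
P4: not dominated (best cost).
P5: dominated by P11 (cost 2244≤4791, duration 20≤20, efficacy 62≥58, side-effect rate 12≤21).
P6: dominated by P7 (cost 2576≤3394, duration 8≤19, efficacy 50≥35, side-effect rate 7≤21).
P7: not dominated.
P8: not dominated.
P9: not dominated (best duration).
P10: dominated by P7 (cost 2576≤3091, duration 8≤10, efficacy 50≥36, side-effect rate 7≤11).
P11: not dominated.
P12: not dominated.

P1, P2, P3, P4, P7, P8, P9, P11, P12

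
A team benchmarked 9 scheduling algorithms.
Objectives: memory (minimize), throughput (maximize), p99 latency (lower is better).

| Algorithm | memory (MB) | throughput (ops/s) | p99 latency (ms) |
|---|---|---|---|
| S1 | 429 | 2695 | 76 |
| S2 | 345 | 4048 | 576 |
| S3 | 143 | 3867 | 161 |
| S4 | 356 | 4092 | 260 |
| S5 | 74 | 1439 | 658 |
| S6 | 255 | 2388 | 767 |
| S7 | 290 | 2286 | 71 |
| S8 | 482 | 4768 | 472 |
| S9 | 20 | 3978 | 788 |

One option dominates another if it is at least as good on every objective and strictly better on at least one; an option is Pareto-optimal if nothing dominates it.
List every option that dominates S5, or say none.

none

S1: worse on memory (429 vs 74).
S2: worse on memory (345 vs 74).
S3: worse on memory (143 vs 74).
S4: worse on memory (356 vs 74).
S6: worse on memory (255 vs 74).
S7: worse on memory (290 vs 74).
S8: worse on memory (482 vs 74).
S9: worse on p99 latency (788 vs 658).
No option dominates S5.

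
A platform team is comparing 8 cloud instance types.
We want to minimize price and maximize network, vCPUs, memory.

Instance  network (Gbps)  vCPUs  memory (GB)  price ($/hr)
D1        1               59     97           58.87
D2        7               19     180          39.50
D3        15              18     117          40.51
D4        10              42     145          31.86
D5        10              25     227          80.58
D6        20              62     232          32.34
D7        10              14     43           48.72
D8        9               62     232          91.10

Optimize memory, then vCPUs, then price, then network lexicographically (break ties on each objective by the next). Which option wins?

D6

First maximize memory: best is 232, kept {D6, D8}.
Then maximize vCPUs: best is 62, kept {D6, D8}.
Then minimize price: best is 32.34, kept {D6}.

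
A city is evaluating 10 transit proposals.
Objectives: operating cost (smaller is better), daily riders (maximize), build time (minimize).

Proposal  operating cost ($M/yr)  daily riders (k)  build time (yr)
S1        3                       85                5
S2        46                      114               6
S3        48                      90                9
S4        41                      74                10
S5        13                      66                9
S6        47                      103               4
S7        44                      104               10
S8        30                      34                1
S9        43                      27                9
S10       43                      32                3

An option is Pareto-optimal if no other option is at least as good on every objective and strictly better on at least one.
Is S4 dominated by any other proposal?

S1 vs S4: operating cost 3≤41, daily riders 85≥74, build time 5≤10 — S1 is at least as good on every objective and strictly better on at least one, so S1 dominates S4.

Yes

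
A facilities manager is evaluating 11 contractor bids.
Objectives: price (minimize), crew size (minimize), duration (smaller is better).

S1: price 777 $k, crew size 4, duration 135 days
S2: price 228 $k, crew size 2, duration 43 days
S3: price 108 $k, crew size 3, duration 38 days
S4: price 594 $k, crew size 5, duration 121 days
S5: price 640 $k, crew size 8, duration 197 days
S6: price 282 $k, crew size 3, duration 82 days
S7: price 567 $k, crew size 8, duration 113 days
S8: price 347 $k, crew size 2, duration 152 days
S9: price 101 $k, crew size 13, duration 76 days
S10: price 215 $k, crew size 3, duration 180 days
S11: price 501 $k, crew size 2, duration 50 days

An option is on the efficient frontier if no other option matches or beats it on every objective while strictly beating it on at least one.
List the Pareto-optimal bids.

S2, S3, S9

S1: dominated by S2 (price 228≤777, crew size 2≤4, duration 43≤135).
S2: not dominated.
S3: not dominated (best duration).
S4: dominated by S2 (price 228≤594, crew size 2≤5, duration 43≤121).
S5: dominated by S2 (price 228≤640, crew size 2≤8, duration 43≤197).
S6: dominated by S2 (price 228≤282, crew size 2≤3, duration 43≤82).
S7: dominated by S2 (price 228≤567, crew size 2≤8, duration 43≤113).
S8: dominated by S2 (price 228≤347, crew size 2≤2, duration 43≤152).
S9: not dominated (best price).
S10: dominated by S3 (price 108≤215, crew size 3≤3, duration 38≤180).
S11: dominated by S2 (price 228≤501, crew size 2≤2, duration 43≤50).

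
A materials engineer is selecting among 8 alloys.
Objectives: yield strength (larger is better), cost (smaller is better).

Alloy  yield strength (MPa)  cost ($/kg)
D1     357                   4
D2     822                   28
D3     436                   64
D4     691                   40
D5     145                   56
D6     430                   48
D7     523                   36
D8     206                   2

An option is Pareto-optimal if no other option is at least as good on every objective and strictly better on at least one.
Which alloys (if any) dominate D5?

D1: yield strength 357≥145, cost 4≤56 — dominates D5.
D2: yield strength 822≥145, cost 28≤56 — dominates D5.
D4: yield strength 691≥145, cost 40≤56 — dominates D5.
D6: yield strength 430≥145, cost 48≤56 — dominates D5.
D7: yield strength 523≥145, cost 36≤56 — dominates D5.
D8: yield strength 206≥145, cost 2≤56 — dominates D5.
Others (D3) are each worse than D5 on at least one objective.

D1, D2, D4, D6, D7, D8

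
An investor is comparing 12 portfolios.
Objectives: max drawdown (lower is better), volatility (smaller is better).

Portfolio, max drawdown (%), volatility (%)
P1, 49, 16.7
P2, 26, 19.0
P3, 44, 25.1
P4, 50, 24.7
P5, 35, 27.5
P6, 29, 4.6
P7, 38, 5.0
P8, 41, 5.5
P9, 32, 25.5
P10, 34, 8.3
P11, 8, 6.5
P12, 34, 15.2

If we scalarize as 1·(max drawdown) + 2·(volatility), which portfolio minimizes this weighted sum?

P11

P1: 1·49 + 2·16.7 = 82.4
P2: 1·26 + 2·19.0 = 64.0
P3: 1·44 + 2·25.1 = 94.2
P4: 1·50 + 2·24.7 = 99.4
P5: 1·35 + 2·27.5 = 90.0
P6: 1·29 + 2·4.6 = 38.2
P7: 1·38 + 2·5.0 = 48.0
P8: 1·41 + 2·5.5 = 52.0
P9: 1·32 + 2·25.5 = 83.0
P10: 1·34 + 2·8.3 = 50.6
P11: 1·8 + 2·6.5 = 21.0
P12: 1·34 + 2·15.2 = 64.4
Lowest: P11 at 21.0.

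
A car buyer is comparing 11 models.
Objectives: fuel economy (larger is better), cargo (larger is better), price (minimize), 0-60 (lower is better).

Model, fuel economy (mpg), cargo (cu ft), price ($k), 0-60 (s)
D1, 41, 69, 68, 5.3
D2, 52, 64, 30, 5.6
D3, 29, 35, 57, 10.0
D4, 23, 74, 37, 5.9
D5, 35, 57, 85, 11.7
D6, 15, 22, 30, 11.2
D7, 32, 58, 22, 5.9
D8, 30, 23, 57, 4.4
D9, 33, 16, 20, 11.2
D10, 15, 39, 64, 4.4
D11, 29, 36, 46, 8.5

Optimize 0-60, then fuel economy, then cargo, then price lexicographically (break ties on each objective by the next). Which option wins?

First minimize 0-60: best is 4.4, kept {D8, D10}.
Then maximize fuel economy: best is 30, kept {D8}.

D8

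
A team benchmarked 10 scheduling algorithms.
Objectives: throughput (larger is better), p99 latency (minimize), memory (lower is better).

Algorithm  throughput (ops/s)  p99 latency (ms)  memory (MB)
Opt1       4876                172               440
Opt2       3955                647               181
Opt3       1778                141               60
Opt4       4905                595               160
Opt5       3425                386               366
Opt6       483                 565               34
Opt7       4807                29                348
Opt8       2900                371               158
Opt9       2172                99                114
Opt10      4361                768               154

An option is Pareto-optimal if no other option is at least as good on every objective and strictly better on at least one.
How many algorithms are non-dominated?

8

Opt1: not dominated.
Opt2: dominated by Opt4 (throughput 4905≥3955, p99 latency 595≤647, memory 160≤181).
Opt3: not dominated.
Opt4: not dominated (best throughput).
Opt5: dominated by Opt7 (throughput 4807≥3425, p99 latency 29≤386, memory 348≤366).
Opt6: not dominated (best memory).
Opt7: not dominated (best p99 latency).
Opt8: not dominated.
Opt9: not dominated.
Opt10: not dominated.
Pareto-optimal: Opt1, Opt3, Opt4, Opt6, Opt7, Opt8, Opt9, Opt10 → 8.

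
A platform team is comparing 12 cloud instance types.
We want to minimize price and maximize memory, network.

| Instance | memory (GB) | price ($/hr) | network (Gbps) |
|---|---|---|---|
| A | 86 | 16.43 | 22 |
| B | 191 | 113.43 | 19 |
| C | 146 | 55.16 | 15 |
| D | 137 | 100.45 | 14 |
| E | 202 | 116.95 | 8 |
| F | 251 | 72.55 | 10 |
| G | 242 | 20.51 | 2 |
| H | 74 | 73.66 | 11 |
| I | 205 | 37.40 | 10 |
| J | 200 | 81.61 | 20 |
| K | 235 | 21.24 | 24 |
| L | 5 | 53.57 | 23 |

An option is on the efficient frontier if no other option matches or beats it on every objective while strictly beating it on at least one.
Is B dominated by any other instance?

J vs B: memory 200≥191, price 81.61≤113.43, network 20≥19 — J is at least as good on every objective and strictly better on at least one, so J dominates B.

Yes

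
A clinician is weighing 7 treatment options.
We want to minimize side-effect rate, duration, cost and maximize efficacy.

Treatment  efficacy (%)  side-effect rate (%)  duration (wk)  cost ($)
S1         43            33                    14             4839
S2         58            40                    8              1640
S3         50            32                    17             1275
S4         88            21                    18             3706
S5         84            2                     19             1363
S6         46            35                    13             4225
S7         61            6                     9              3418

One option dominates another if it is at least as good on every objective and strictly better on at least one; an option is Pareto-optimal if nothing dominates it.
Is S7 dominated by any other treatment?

S1: worse on efficacy (43 vs 61).
S2: worse on efficacy (58 vs 61).
S3: worse on efficacy (50 vs 61).
S4: worse on side-effect rate (21 vs 6).
S5: worse on duration (19 vs 9).
S6: worse on efficacy (46 vs 61).
No option is at least as good as S7 on every objective and strictly better on one.

No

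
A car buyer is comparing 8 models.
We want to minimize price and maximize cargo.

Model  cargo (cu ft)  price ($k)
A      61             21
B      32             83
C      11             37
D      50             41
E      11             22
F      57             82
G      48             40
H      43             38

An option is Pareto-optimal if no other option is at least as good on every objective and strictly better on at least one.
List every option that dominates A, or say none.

none

B: worse on cargo (32 vs 61).
C: worse on cargo (11 vs 61).
D: worse on cargo (50 vs 61).
E: worse on cargo (11 vs 61).
F: worse on cargo (57 vs 61).
G: worse on cargo (48 vs 61).
H: worse on cargo (43 vs 61).
No option dominates A.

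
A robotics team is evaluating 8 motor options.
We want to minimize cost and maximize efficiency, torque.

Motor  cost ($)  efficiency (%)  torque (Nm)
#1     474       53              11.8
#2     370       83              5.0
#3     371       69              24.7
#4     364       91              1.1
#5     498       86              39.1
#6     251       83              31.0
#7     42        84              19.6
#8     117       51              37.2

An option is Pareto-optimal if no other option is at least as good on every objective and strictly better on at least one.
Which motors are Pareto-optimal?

#4, #5, #6, #7, #8

#1: dominated by #3 (cost 371≤474, efficiency 69≥53, torque 24.7≥11.8).
#2: dominated by #6 (cost 251≤370, efficiency 83≥83, torque 31.0≥5.0).
#3: dominated by #6 (cost 251≤371, efficiency 83≥69, torque 31.0≥24.7).
#4: not dominated (best efficiency).
#5: not dominated (best torque).
#6: not dominated.
#7: not dominated (best cost).
#8: not dominated.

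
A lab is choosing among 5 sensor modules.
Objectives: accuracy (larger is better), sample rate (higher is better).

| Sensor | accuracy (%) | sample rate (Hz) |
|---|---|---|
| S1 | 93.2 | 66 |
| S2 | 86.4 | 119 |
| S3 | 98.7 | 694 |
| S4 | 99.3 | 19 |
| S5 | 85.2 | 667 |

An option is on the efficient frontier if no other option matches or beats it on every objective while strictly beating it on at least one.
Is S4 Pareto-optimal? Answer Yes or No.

S1: worse on accuracy (93.2 vs 99.3).
S2: worse on accuracy (86.4 vs 99.3).
S3: worse on accuracy (98.7 vs 99.3).
S5: worse on accuracy (85.2 vs 99.3).
No option is at least as good as S4 on every objective and strictly better on one.

Yes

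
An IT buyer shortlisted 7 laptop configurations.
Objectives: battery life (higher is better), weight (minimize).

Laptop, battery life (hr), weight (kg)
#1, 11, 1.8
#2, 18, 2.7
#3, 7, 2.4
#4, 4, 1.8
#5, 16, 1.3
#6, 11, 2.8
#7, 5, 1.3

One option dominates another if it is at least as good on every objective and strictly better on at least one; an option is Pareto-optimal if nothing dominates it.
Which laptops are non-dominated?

#2, #5

#1: dominated by #5 (battery life 16≥11, weight 1.3≤1.8).
#2: not dominated (best battery life).
#3: dominated by #1 (battery life 11≥7, weight 1.8≤2.4).
#4: dominated by #1 (battery life 11≥4, weight 1.8≤1.8).
#5: not dominated.
#6: dominated by #1 (battery life 11≥11, weight 1.8≤2.8).
#7: dominated by #5 (battery life 16≥5, weight 1.3≤1.3).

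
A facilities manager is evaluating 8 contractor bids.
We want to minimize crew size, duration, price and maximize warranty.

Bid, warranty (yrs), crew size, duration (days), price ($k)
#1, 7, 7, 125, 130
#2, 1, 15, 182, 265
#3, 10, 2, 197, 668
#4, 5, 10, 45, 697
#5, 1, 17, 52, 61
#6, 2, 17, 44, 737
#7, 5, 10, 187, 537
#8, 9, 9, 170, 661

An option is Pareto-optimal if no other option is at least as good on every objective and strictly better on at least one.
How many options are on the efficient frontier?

#1: not dominated.
#2: dominated by #1 (warranty 7≥1, crew size 7≤15, duration 125≤182, price 130≤265).
#3: not dominated (best warranty).
#4: not dominated.
#5: not dominated (best price).
#6: not dominated (best duration).
#7: dominated by #1 (warranty 7≥5, crew size 7≤10, duration 125≤187, price 130≤537).
#8: not dominated.
Pareto-optimal: #1, #3, #4, #5, #6, #8 → 6.

6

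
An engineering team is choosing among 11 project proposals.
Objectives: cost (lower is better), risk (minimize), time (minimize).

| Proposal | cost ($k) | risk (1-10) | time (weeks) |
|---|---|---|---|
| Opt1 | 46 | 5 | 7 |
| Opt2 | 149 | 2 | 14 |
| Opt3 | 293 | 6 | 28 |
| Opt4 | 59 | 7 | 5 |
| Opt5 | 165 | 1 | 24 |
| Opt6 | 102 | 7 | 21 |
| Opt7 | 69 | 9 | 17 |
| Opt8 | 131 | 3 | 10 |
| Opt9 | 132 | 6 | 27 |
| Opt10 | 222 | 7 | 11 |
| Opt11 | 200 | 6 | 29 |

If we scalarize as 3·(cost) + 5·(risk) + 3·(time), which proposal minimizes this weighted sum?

Opt1: 3·46 + 5·5 + 3·7 = 184
Opt2: 3·149 + 5·2 + 3·14 = 499
Opt3: 3·293 + 5·6 + 3·28 = 993
Opt4: 3·59 + 5·7 + 3·5 = 227
Opt5: 3·165 + 5·1 + 3·24 = 572
Opt6: 3·102 + 5·7 + 3·21 = 404
Opt7: 3·69 + 5·9 + 3·17 = 303
Opt8: 3·131 + 5·3 + 3·10 = 438
Opt9: 3·132 + 5·6 + 3·27 = 507
Opt10: 3·222 + 5·7 + 3·11 = 734
Opt11: 3·200 + 5·6 + 3·29 = 717
Lowest: Opt1 at 184.

Opt1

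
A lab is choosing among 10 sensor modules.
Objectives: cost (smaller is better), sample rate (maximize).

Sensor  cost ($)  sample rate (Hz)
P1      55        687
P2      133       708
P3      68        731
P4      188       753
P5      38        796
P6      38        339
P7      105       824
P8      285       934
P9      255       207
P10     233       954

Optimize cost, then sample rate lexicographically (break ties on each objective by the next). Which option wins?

First minimize cost: best is 38, kept {P5, P6}.
Then maximize sample rate: best is 796, kept {P5}.

P5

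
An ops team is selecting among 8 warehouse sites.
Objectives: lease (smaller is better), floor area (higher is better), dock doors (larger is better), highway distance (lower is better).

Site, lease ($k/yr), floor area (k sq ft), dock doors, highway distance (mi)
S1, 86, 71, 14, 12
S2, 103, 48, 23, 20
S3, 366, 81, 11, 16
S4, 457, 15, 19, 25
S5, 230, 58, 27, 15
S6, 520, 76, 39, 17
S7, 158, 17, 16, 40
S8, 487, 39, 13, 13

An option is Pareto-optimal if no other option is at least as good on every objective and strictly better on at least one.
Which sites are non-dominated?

S1: not dominated (best lease).
S2: not dominated.
S3: not dominated (best floor area).
S4: dominated by S2 (lease 103≤457, floor area 48≥15, dock doors 23≥19, highway distance 20≤25).
S5: not dominated.
S6: not dominated (best dock doors).
S7: dominated by S2 (lease 103≤158, floor area 48≥17, dock doors 23≥16, highway distance 20≤40).
S8: dominated by S1 (lease 86≤487, floor area 71≥39, dock doors 14≥13, highway distance 12≤13).

S1, S2, S3, S5, S6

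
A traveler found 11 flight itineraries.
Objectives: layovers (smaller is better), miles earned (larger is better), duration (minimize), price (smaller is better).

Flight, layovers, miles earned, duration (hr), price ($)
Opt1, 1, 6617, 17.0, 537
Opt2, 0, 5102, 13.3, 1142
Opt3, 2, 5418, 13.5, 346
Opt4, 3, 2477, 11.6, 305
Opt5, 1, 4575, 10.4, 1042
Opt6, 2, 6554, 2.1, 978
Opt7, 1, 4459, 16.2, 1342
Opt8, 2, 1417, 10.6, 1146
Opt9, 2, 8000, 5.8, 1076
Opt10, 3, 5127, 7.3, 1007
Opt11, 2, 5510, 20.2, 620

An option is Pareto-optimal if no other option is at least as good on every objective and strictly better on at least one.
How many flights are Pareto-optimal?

7

Opt1: not dominated.
Opt2: not dominated (best layovers).
Opt3: not dominated.
Opt4: not dominated (best price).
Opt5: not dominated.
Opt6: not dominated (best duration).
Opt7: dominated by Opt2 (layovers 0≤1, miles earned 5102≥4459, duration 13.3≤16.2, price 1142≤1342).
Opt8: dominated by Opt5 (layovers 1≤2, miles earned 4575≥1417, duration 10.4≤10.6, price 1042≤1146).
Opt9: not dominated (best miles earned).
Opt10: dominated by Opt6 (layovers 2≤3, miles earned 6554≥5127, duration 2.1≤7.3, price 978≤1007).
Opt11: dominated by Opt1 (layovers 1≤2, miles earned 6617≥5510, duration 17.0≤20.2, price 537≤620).
Pareto-optimal: Opt1, Opt2, Opt3, Opt4, Opt5, Opt6, Opt9 → 7.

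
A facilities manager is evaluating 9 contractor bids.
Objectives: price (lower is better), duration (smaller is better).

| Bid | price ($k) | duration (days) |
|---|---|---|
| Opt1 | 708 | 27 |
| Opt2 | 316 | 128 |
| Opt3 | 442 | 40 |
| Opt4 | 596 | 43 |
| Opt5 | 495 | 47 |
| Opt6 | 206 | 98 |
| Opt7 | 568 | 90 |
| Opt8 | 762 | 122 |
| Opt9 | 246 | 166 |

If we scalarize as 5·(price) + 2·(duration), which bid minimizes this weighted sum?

Opt1: 5·708 + 2·27 = 3594
Opt2: 5·316 + 2·128 = 1836
Opt3: 5·442 + 2·40 = 2290
Opt4: 5·596 + 2·43 = 3066
Opt5: 5·495 + 2·47 = 2569
Opt6: 5·206 + 2·98 = 1226
Opt7: 5·568 + 2·90 = 3020
Opt8: 5·762 + 2·122 = 4054
Opt9: 5·246 + 2·166 = 1562
Lowest: Opt6 at 1226.

Opt6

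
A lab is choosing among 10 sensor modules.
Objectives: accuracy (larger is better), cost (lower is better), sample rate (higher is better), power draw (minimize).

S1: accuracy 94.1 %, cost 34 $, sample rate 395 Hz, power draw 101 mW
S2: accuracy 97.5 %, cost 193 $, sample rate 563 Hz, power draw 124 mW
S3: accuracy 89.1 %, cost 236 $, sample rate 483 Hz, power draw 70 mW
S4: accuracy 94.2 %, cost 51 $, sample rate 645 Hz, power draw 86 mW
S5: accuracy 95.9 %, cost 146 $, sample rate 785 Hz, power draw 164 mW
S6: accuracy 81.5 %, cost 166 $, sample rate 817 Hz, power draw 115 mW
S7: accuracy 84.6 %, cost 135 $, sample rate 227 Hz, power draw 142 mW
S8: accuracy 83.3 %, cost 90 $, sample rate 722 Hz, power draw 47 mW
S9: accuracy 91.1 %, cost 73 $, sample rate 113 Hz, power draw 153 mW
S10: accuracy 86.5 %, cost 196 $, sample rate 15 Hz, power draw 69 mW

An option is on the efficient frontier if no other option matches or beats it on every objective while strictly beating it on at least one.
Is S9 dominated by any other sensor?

Yes

S1 vs S9: accuracy 94.1≥91.1, cost 34≤73, sample rate 395≥113, power draw 101≤153 — S1 is at least as good on every objective and strictly better on at least one, so S1 dominates S9.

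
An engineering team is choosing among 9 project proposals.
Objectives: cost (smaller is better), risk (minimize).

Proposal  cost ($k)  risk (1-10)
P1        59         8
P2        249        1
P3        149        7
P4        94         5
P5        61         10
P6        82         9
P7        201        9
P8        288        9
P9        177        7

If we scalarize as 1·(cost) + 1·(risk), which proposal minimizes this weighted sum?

P1: 1·59 + 1·8 = 67
P2: 1·249 + 1·1 = 250
P3: 1·149 + 1·7 = 156
P4: 1·94 + 1·5 = 99
P5: 1·61 + 1·10 = 71
P6: 1·82 + 1·9 = 91
P7: 1·201 + 1·9 = 210
P8: 1·288 + 1·9 = 297
P9: 1·177 + 1·7 = 184
Lowest: P1 at 67.

P1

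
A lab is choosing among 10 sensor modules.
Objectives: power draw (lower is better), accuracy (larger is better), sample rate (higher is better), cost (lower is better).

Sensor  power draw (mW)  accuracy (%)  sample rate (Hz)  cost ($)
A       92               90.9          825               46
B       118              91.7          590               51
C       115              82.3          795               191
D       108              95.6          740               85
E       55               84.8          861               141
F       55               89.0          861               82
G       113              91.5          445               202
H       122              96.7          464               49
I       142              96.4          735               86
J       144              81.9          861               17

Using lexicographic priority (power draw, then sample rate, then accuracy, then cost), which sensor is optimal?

First minimize power draw: best is 55, kept {E, F}.
Then maximize sample rate: best is 861, kept {E, F}.
Then maximize accuracy: best is 89.0, kept {F}.

F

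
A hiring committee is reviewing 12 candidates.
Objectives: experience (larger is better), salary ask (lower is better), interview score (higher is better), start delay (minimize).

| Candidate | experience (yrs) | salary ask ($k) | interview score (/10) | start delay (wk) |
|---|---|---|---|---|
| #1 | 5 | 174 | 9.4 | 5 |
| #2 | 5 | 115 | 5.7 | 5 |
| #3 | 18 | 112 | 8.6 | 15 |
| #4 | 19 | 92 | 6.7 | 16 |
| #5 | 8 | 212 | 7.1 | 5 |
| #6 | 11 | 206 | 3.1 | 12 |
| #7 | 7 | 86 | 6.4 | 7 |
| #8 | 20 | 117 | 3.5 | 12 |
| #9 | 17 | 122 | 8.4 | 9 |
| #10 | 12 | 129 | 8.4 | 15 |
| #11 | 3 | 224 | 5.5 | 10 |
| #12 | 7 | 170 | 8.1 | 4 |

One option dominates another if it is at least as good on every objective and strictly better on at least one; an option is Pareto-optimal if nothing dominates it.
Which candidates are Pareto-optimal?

#1: not dominated (best interview score).
#2: not dominated.
#3: not dominated.
#4: not dominated.
#5: not dominated.
#6: dominated by #8 (experience 20≥11, salary ask 117≤206, interview score 3.5≥3.1, start delay 12≤12).
#7: not dominated (best salary ask).
#8: not dominated (best experience).
#9: not dominated.
#10: dominated by #3 (experience 18≥12, salary ask 112≤129, interview score 8.6≥8.4, start delay 15≤15).
#11: dominated by #1 (experience 5≥3, salary ask 174≤224, interview score 9.4≥5.5, start delay 5≤10).
#12: not dominated (best start delay).

#1, #2, #3, #4, #5, #7, #8, #9, #12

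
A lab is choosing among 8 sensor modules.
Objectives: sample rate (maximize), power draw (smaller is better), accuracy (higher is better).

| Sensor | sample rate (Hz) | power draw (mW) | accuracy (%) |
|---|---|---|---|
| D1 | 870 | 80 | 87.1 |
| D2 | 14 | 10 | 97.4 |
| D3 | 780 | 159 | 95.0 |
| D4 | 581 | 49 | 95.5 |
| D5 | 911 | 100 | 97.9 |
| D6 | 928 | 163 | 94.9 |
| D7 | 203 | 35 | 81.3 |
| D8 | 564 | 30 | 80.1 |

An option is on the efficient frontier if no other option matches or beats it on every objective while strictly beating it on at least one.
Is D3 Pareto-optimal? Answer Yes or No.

D5 vs D3: sample rate 911≥780, power draw 100≤159, accuracy 97.9≥95.0 — D5 is at least as good on every objective and strictly better on at least one, so D5 dominates D3.

No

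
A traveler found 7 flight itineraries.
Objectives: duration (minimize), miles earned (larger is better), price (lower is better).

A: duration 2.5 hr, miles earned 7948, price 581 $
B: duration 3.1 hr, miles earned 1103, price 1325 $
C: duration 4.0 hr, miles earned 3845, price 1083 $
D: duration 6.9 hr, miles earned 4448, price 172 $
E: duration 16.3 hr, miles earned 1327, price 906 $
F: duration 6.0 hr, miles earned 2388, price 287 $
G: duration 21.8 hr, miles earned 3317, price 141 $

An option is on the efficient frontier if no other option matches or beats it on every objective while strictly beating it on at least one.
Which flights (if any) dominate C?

A: duration 2.5≤4.0, miles earned 7948≥3845, price 581≤1083 — dominates C.
Others (B, D, E, F, G) are each worse than C on at least one objective.

A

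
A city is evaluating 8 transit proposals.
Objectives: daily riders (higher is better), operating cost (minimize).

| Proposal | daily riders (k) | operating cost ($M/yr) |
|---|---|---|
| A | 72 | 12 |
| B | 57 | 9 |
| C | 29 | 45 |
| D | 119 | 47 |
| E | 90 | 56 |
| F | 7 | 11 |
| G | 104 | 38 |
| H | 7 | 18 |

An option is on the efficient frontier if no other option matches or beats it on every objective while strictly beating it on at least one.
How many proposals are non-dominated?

4

A: not dominated.
B: not dominated (best operating cost).
C: dominated by A (daily riders 72≥29, operating cost 12≤45).
D: not dominated (best daily riders).
E: dominated by D (daily riders 119≥90, operating cost 47≤56).
F: dominated by B (daily riders 57≥7, operating cost 9≤11).
G: not dominated.
H: dominated by A (daily riders 72≥7, operating cost 12≤18).
Pareto-optimal: A, B, D, G → 4.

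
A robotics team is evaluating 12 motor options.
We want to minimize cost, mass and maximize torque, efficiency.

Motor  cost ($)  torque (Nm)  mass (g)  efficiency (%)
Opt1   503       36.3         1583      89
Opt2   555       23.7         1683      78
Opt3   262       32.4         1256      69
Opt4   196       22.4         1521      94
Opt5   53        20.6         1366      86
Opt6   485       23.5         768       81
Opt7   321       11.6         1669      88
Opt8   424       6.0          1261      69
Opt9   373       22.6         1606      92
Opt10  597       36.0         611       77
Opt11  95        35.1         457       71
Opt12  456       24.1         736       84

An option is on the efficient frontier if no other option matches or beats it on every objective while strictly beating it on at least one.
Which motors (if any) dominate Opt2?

Opt1: cost 503≤555, torque 36.3≥23.7, mass 1583≤1683, efficiency 89≥78 — dominates Opt2.
Opt12: cost 456≤555, torque 24.1≥23.7, mass 736≤1683, efficiency 84≥78 — dominates Opt2.
Others (Opt3, Opt4, Opt5, Opt6, Opt7, Opt8, Opt9, Opt10, Opt11) are each worse than Opt2 on at least one objective.

Opt1, Opt12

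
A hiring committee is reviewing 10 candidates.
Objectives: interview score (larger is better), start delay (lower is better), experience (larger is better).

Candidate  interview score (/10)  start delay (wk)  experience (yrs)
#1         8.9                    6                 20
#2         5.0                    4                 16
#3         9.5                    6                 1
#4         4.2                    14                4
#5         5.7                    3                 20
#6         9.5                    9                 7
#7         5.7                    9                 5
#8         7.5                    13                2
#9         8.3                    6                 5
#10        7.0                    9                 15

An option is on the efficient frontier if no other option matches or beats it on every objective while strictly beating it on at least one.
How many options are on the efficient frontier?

#1: not dominated.
#2: dominated by #5 (interview score 5.7≥5.0, start delay 3≤4, experience 20≥16).
#3: not dominated.
#4: dominated by #1 (interview score 8.9≥4.2, start delay 6≤14, experience 20≥4).
#5: not dominated (best start delay).
#6: not dominated.
#7: dominated by #1 (interview score 8.9≥5.7, start delay 6≤9, experience 20≥5).
#8: dominated by #1 (interview score 8.9≥7.5, start delay 6≤13, experience 20≥2).
#9: dominated by #1 (interview score 8.9≥8.3, start delay 6≤6, experience 20≥5).
#10: dominated by #1 (interview score 8.9≥7.0, start delay 6≤9, experience 20≥15).
Pareto-optimal: #1, #3, #5, #6 → 4.

4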